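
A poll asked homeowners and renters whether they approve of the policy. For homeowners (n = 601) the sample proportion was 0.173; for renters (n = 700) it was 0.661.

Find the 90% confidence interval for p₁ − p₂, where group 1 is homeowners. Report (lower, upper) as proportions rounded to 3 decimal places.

Each SE is √(p̂(1−p̂)/n): √(0.1730·0.8270/601) = 0.01543 and √(0.6610·0.3390/700) = 0.01789.
SE(p̂₁ − p̂₂) = √(SE₁² + SE₂²) = √(0.0002380849 + 0.0003200521) = 0.02362, since the two samples are independent.
At 90% confidence z* = 1.645; margin = 1.645 × 0.02362 = 0.03885.
The difference is 0.1730 − 0.6610 = -0.4880, so the interval is -0.4880 ± 0.03885 = (-0.527, -0.449).

(-0.527, -0.449)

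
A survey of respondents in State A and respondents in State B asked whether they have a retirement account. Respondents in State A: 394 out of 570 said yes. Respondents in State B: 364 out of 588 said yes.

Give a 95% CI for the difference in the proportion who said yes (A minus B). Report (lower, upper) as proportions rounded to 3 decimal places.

(0.018, 0.127)

First, p̂₁ = 394/570 = 0.6912; p̂₂ = 364/588 = 0.6190.
The two standard errors are √(0.6912×0.3088/570) = 0.01935 and √(0.6190×0.3810/588) = 0.02003.
Because the samples are independent, SE_diff = √(0.01935² + 0.02003²) = 0.02785.
Using z* = 1.960 for 95%, ME = 1.960 × 0.02785 = 0.05459.
p̂₁ − p̂₂ = 0.0722; interval 0.0722 ± 0.05459 gives (0.018, 0.127).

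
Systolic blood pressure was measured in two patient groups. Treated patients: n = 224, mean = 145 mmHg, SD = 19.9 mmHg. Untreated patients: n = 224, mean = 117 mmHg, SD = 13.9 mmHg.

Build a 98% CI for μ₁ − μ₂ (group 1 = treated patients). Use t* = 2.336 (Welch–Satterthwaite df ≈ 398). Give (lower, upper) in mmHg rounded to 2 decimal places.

(24.21, 31.79)

SE₁ = s₁/√n₁ = 19.9/√224 = 1.3296; SE₂ = 13.9/√224 = 0.9287.
Independent samples, unequal variances: SE_diff = √(SE₁² + SE₂²) = √(1.76783616 + 0.86248369) = 1.6218.
t* = 2.336, so margin of error = 2.336 × 1.6218 = 3.7885.
Difference in means = 145 − 117 = 28.0000.
28.0000 ± 3.7885 → (24.21, 31.79).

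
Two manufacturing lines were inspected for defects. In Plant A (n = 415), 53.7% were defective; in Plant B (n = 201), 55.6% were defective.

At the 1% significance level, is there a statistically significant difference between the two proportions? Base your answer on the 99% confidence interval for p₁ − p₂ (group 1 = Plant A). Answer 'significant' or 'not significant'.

not significant

The two standard errors are √(0.5370×0.4630/415) = 0.02448 and √(0.5560×0.4440/201) = 0.03505.
Because the samples are independent, SE_diff = √(0.02448² + 0.03505²) = 0.04275.
Using z* = 2.576 for 99%, ME = 2.576 × 0.04275 = 0.11012.
p̂₁ − p̂₂ = -0.0190; interval -0.0190 ± 0.11012 gives (-0.12912, 0.09112).
The interval (-0.12912, 0.09112) contains 0, so the difference is not significant.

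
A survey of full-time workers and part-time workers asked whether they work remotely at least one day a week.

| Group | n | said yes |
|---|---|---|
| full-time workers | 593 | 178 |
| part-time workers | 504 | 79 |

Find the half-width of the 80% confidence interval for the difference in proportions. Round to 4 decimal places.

0.0318

p̂₁ = 178/593 = 0.3002 and p̂₂ = 79/504 = 0.1567.
SE₁ = √(p̂₁(1−p̂₁)/n₁) = √(0.3002·0.6998/593) = 0.01882; SE₂ = √(0.1567·0.8433/504) = 0.01619.
Independent samples: SE of the difference = √(SE₁² + SE₂²) = √(0.0003541924 + 0.0002621161) = 0.02483.
z* for 80% confidence is 1.282, so the margin of error is 1.282 × 0.02483 = 0.03183.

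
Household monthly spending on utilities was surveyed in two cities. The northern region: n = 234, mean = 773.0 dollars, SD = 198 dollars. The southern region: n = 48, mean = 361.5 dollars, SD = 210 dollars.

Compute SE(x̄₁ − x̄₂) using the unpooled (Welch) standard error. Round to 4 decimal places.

Per-group SEs: s₁/√n₁ = 198/√234 = 12.9437, s₂/√n₂ = 210/√48 = 30.3109.
Unpooled SE of the difference: √(167.53936969 + 918.75065881) = 32.9589.

32.9589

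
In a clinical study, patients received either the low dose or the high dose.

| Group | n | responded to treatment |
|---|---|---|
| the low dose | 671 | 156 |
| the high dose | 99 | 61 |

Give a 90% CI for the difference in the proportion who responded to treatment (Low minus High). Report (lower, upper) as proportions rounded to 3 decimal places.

First, p̂₁ = 156/671 = 0.2325; p̂₂ = 61/99 = 0.6162.
The two standard errors are √(0.2325×0.7675/671) = 0.01631 and √(0.6162×0.3838/99) = 0.04888.
Because the samples are independent, SE_diff = √(0.01631² + 0.04888²) = 0.05153.
Using z* = 1.645 for 90%, ME = 1.645 × 0.05153 = 0.08477.
p̂₁ − p̂₂ = -0.3837; interval -0.3837 ± 0.08477 gives (-0.468, -0.299).

(-0.468, -0.299)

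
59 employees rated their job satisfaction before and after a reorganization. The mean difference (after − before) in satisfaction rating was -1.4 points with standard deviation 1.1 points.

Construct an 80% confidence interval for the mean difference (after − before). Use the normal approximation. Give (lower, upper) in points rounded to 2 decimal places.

This is a matched-pairs design, so SE = s_d/√n = 1.1/√59 = 0.1432.
Margin = 1.282 × 0.1432 = 0.1836; the interval is -1.4 ± 0.1836 = (-1.58, -1.22).

(-1.58, -1.22)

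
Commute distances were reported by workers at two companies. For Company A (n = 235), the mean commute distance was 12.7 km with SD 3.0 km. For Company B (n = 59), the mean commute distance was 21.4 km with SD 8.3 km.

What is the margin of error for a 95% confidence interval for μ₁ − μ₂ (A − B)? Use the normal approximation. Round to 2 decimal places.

Per-group SEs: s₁/√n₁ = 3.0/√235 = 0.1957, s₂/√n₂ = 8.3/√59 = 1.0806.
Unpooled SE of the difference: √(0.03829849 + 1.16769636) = 1.0982.
Margin of error = z* · SE = 1.960 × 1.0982 = 2.1525.

2.15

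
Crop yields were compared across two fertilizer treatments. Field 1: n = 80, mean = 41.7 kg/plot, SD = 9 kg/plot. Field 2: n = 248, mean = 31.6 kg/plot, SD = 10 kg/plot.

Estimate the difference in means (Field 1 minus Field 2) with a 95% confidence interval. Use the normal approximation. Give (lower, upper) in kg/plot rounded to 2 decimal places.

Per-group SEs: s₁/√n₁ = 9/√80 = 1.0062, s₂/√n₂ = 10/√248 = 0.6350.
Unpooled SE of the difference: √(1.01243844 + 0.403225) = 1.1898.
Margin of error = z* · SE = 1.960 × 1.1898 = 2.3320.
x̄₁ − x̄₂ = 41.7 − 31.6 = 10.1000.
CI: 10.1000 ± 2.3320 = (7.77, 12.43).

(7.77, 12.43)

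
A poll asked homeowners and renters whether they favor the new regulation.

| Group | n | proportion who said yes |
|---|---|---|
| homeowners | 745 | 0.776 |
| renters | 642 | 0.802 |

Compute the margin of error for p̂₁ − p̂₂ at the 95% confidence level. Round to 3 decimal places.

0.043

The two standard errors are √(0.7760×0.2240/745) = 0.01527 and √(0.8020×0.1980/642) = 0.01573.
Because the samples are independent, SE_diff = √(0.01527² + 0.01573²) = 0.02192.
Using z* = 1.960 for 95%, ME = 1.960 × 0.02192 = 0.04296.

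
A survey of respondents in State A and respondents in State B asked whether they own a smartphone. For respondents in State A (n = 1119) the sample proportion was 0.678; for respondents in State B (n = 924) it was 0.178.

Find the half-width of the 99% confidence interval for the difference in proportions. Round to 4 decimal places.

0.0484

The two standard errors are √(0.6780×0.3220/1119) = 0.01397 and √(0.1780×0.8220/924) = 0.01258.
Because the samples are independent, SE_diff = √(0.01397² + 0.01258²) = 0.01880.
Using z* = 2.576 for 99%, ME = 2.576 × 0.01880 = 0.04843.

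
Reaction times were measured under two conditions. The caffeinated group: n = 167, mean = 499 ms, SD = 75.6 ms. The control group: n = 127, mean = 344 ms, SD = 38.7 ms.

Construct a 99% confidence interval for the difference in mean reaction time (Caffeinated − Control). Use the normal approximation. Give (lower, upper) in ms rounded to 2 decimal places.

(137.53, 172.47)

Standard errors of each mean: 75.6/√167 = 5.8501 and 38.7/√127 = 3.4341.
SE(x̄₁ − x̄₂) = √(5.8501² + 3.4341²) = 6.7836 for independent samples with unequal variances.
With z* = 2.576, the margin is 2.576 × 6.7836 = 17.4746.
x̄₁ − x̄₂ = 499 − 344 = 155.0000; the interval is 155.0000 ± 17.4746 = (137.53, 172.47).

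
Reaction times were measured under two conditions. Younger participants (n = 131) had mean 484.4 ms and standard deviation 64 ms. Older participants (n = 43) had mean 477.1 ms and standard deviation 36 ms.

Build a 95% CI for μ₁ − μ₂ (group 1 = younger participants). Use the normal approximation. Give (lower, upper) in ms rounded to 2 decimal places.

Per-group SEs: s₁/√n₁ = 64/√131 = 5.5917, s₂/√n₂ = 36/√43 = 5.4899.
Unpooled SE of the difference: √(31.26710889 + 30.13900201) = 7.8362.
Margin of error = z* · SE = 1.960 × 7.8362 = 15.3590.
x̄₁ − x̄₂ = 484.4 − 477.1 = 7.3000.
CI: 7.3000 ± 15.3590 = (-8.06, 22.66).

(-8.06, 22.66)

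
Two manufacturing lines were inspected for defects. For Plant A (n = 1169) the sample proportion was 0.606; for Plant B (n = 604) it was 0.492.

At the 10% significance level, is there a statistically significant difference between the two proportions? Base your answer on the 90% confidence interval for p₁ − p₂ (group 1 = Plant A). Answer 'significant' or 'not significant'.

SE₁ = √(p̂₁(1−p̂₁)/n₁) = √(0.6060·0.3940/1169) = 0.01429; SE₂ = √(0.4920·0.5080/604) = 0.02034.
Independent samples: SE of the difference = √(SE₁² + SE₂²) = √(0.0002042041 + 0.0004137156) = 0.02486.
z* for 90% confidence is 1.645, so the margin of error is 1.645 × 0.02486 = 0.04089.
Point estimate p̂₁ − p̂₂ = 0.6060 − 0.4920 = 0.1140.
0.1140 ± 0.04089 → (0.07311, 0.15489).
The interval (0.07311, 0.15489) does not contain 0, so the difference is significant.

significant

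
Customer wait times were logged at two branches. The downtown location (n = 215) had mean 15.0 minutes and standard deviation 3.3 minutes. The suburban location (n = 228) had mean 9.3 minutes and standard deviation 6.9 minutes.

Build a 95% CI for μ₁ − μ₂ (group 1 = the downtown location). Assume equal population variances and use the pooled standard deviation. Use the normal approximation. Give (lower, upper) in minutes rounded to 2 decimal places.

(4.68, 6.72)

Pooled variance s_p² = [214·3.3² + 227·6.9²] / (215+228−2) = 29.7912, so s_p = 5.4581.
SE_diff = s_p·√(1/n₁ + 1/n₂) = 5.4581·√(1/215 + 1/228) = 0.5189.
z* = 1.960; margin = 1.960 × 0.5189 = 1.0170.
Difference = 15.0 − 9.3 = 5.7000.
5.7000 ± 1.0170 → (4.68, 6.72).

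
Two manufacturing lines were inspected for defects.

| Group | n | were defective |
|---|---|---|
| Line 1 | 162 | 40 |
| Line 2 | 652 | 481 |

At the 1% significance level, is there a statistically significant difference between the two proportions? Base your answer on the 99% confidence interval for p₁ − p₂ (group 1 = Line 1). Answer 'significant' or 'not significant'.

significant

First, p̂₁ = 40/162 = 0.2469; p̂₂ = 481/652 = 0.7377.
The two standard errors are √(0.2469×0.7531/162) = 0.03388 and √(0.7377×0.2623/652) = 0.01723.
Because the samples are independent, SE_diff = √(0.03388² + 0.01723²) = 0.03801.
Using z* = 2.576 for 99%, ME = 2.576 × 0.03801 = 0.09791.
p̂₁ − p̂₂ = -0.4908; interval -0.4908 ± 0.09791 gives (-0.58871, -0.39289).
The interval (-0.58871, -0.39289) does not contain 0, so the difference is significant.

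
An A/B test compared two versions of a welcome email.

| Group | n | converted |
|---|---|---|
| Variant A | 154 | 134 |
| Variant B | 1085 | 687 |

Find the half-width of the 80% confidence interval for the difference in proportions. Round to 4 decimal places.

0.0395

Sample proportions: 134/154 = 0.8701, 687/1085 = 0.6332.
Each SE is √(p̂(1−p̂)/n): √(0.8701·0.1299/154) = 0.02709 and √(0.6332·0.3668/1085) = 0.01463.
SE(p̂₁ − p̂₂) = √(SE₁² + SE₂²) = √(0.0007338681 + 0.0002140369) = 0.03079, since the two samples are independent.
At 80% confidence z* = 1.282; margin = 1.282 × 0.03079 = 0.03947.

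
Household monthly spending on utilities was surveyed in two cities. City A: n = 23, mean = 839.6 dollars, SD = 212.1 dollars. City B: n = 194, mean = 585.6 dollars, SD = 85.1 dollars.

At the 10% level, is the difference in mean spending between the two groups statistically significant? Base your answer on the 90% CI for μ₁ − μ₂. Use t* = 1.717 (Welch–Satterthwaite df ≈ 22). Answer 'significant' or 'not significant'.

significant

SE₁ = s₁/√n₁ = 212.1/√23 = 44.2259; SE₂ = 85.1/√194 = 6.1098.
Independent samples, unequal variances: SE_diff = √(SE₁² + SE₂²) = √(1955.93023081 + 37.32965604) = 44.6459.
t* = 1.717, so margin of error = 1.717 × 44.6459 = 76.6570.
Difference in means = 839.6 − 585.6 = 254.0000.
254.0000 ± 76.6570 → (177.3430, 330.6570).
The interval (177.3430, 330.6570) does not contain 0, so the difference is significant.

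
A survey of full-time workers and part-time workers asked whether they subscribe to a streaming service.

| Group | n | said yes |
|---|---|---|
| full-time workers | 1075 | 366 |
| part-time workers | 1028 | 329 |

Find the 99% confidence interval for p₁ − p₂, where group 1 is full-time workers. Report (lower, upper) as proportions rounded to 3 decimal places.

(-0.032, 0.073)

Sample proportions: 366/1075 = 0.3405, 329/1028 = 0.3200.
Each SE is √(p̂(1−p̂)/n): √(0.3405·0.6595/1075) = 0.01445 and √(0.3200·0.6800/1028) = 0.01455.
SE(p̂₁ − p̂₂) = √(SE₁² + SE₂²) = √(0.0002088025 + 0.0002117025) = 0.02051, since the two samples are independent.
At 99% confidence z* = 2.576; margin = 2.576 × 0.02051 = 0.05283.
The difference is 0.3405 − 0.3200 = 0.0205, so the interval is 0.0205 ± 0.05283 = (-0.032, 0.073).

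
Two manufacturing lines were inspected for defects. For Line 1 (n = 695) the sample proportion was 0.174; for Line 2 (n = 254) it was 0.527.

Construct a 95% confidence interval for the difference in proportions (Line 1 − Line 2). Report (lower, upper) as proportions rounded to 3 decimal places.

The two standard errors are √(0.1740×0.8260/695) = 0.01438 and √(0.5270×0.4730/254) = 0.03133.
Because the samples are independent, SE_diff = √(0.01438² + 0.03133²) = 0.03447.
Using z* = 1.960 for 95%, ME = 1.960 × 0.03447 = 0.06756.
p̂₁ − p̂₂ = -0.3530; interval -0.3530 ± 0.06756 gives (-0.421, -0.285).

(-0.421, -0.285)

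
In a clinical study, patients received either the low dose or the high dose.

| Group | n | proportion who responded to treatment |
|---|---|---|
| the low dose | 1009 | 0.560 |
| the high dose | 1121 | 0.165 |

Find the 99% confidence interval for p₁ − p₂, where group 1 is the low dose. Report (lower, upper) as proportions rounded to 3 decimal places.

SE₁ = √(p̂₁(1−p̂₁)/n₁) = √(0.5600·0.4400/1009) = 0.01563; SE₂ = √(0.1650·0.8350/1121) = 0.01109.
Independent samples: SE of the difference = √(SE₁² + SE₂²) = √(0.0002442969 + 0.0001229881) = 0.01916.
z* for 99% confidence is 2.576, so the margin of error is 2.576 × 0.01916 = 0.04936.
Point estimate p̂₁ − p̂₂ = 0.5600 − 0.1650 = 0.3950.
0.3950 ± 0.04936 → (0.346, 0.444).

(0.346, 0.444)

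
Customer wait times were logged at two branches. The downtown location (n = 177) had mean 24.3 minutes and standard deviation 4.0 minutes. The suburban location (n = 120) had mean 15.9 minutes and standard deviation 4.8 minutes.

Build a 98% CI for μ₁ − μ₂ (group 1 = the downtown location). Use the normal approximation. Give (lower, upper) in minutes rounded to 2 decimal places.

(7.16, 9.64)

SE₁ = s₁/√n₁ = 4.0/√177 = 0.3007; SE₂ = 4.8/√120 = 0.4382.
Independent samples, unequal variances: SE_diff = √(SE₁² + SE₂²) = √(0.09042049 + 0.19201924) = 0.5315.
z* = 2.326, so margin of error = 2.326 × 0.5315 = 1.2363.
Difference in means = 24.3 − 15.9 = 8.4000.
8.4000 ± 1.2363 → (7.16, 9.64).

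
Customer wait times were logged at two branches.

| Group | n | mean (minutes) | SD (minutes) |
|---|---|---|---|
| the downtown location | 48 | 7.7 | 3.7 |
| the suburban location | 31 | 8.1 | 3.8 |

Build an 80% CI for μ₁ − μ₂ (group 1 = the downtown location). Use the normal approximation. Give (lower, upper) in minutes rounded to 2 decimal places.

Standard errors of each mean: 3.7/√48 = 0.5340 and 3.8/√31 = 0.6825.
SE(x̄₁ − x̄₂) = √(0.5340² + 0.6825²) = 0.8666 for independent samples with unequal variances.
With z* = 1.282, the margin is 1.282 × 0.8666 = 1.1110.
x̄₁ − x̄₂ = 7.7 − 8.1 = -0.4000; the interval is -0.4000 ± 1.1110 = (-1.51, 0.71).

(-1.51, 0.71)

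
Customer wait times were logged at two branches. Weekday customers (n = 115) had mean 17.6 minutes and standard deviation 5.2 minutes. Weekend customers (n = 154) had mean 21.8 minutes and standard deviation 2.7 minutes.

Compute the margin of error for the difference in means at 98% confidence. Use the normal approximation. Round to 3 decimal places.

SE₁ = s₁/√n₁ = 5.2/√115 = 0.4849; SE₂ = 2.7/√154 = 0.2176.
Independent samples, unequal variances: SE_diff = √(SE₁² + SE₂²) = √(0.23512801 + 0.04734976) = 0.5315.
z* = 2.326, so margin of error = 2.326 × 0.5315 = 1.2363.

1.236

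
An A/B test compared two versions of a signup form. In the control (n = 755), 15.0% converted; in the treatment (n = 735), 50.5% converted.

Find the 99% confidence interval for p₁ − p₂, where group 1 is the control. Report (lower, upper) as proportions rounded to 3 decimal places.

(-0.413, -0.297)

SE₁ = √(p̂₁(1−p̂₁)/n₁) = √(0.1500·0.8500/755) = 0.01300; SE₂ = √(0.5050·0.4950/735) = 0.01844.
Independent samples: SE of the difference = √(SE₁² + SE₂²) = √(0.000169 + 0.0003400336) = 0.02256.
z* for 99% confidence is 2.576, so the margin of error is 2.576 × 0.02256 = 0.05811.
Point estimate p̂₁ − p̂₂ = 0.1500 − 0.5050 = -0.3550.
-0.3550 ± 0.05811 → (-0.413, -0.297).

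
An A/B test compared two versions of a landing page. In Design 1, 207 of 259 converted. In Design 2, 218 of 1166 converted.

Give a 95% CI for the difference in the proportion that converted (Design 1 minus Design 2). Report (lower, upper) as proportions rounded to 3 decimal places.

Sample proportions: 207/259 = 0.7992, 218/1166 = 0.1870.
Each SE is √(p̂(1−p̂)/n): √(0.7992·0.2008/259) = 0.02489 and √(0.1870·0.8130/1166) = 0.01142.
SE(p̂₁ − p̂₂) = √(SE₁² + SE₂²) = √(0.0006195121 + 0.0001304164) = 0.02738, since the two samples are independent.
At 95% confidence z* = 1.960; margin = 1.960 × 0.02738 = 0.05366.
The difference is 0.7992 − 0.1870 = 0.6122, so the interval is 0.6122 ± 0.05366 = (0.559, 0.666).

(0.559, 0.666)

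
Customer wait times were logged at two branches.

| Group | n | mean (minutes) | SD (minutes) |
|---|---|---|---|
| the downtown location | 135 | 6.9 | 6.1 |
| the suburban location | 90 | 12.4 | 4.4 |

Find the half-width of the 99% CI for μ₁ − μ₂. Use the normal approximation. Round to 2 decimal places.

1.80

Standard errors of each mean: 6.1/√135 = 0.5250 and 4.4/√90 = 0.4638.
SE(x̄₁ − x̄₂) = √(0.5250² + 0.4638²) = 0.7005 for independent samples with unequal variances.
With z* = 2.576, the margin is 2.576 × 0.7005 = 1.8045.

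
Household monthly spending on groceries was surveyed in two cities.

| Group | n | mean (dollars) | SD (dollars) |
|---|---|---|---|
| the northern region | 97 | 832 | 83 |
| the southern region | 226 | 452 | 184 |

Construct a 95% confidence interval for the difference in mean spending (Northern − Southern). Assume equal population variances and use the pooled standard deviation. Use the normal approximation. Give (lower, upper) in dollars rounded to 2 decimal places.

(341.79, 418.21)

s_p = √[((n₁−1)s₁² + (n₂−1)s₂²)/(n₁+n₂−2)] = √[(96·83² + 225·184²)/321] = 160.5961.
SE = 160.5961·√(1/97 + 1/226) = 19.4938.
With z* = 1.960, margin = 1.960 × 19.4938 = 38.2078.
x̄₁ − x̄₂ = 832 − 452 = 380.0000; interval 380.0000 ± 38.2078 = (341.79, 418.21).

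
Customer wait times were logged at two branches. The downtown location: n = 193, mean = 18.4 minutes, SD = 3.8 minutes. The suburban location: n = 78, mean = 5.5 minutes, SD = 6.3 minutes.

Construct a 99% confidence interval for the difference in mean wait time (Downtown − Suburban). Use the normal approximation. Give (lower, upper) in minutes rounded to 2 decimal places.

(10.93, 14.87)

Standard errors of each mean: 3.8/√193 = 0.2735 and 6.3/√78 = 0.7133.
SE(x̄₁ − x̄₂) = √(0.2735² + 0.7133²) = 0.7639 for independent samples with unequal variances.
With z* = 2.576, the margin is 2.576 × 0.7639 = 1.9678.
x̄₁ − x̄₂ = 18.4 − 5.5 = 12.9000; the interval is 12.9000 ± 1.9678 = (10.93, 14.87).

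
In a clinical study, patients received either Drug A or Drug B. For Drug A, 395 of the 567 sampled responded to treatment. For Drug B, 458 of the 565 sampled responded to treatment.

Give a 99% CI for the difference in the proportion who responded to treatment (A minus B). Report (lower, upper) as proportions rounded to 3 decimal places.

Sample proportions: 395/567 = 0.6966, 458/565 = 0.8106.
Each SE is √(p̂(1−p̂)/n): √(0.6966·0.3034/567) = 0.01931 and √(0.8106·0.1894/565) = 0.01648.
SE(p̂₁ − p̂₂) = √(SE₁² + SE₂²) = √(0.0003728761 + 0.0002715904) = 0.02539, since the two samples are independent.
At 99% confidence z* = 2.576; margin = 2.576 × 0.02539 = 0.06540.
The difference is 0.6966 − 0.8106 = -0.1140, so the interval is -0.1140 ± 0.06540 = (-0.179, -0.049).

(-0.179, -0.049)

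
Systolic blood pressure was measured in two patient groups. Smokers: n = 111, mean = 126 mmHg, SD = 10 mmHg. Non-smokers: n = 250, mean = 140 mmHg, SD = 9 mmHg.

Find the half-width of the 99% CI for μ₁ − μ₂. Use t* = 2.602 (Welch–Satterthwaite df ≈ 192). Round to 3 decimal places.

SE₁ = s₁/√n₁ = 10/√111 = 0.9492; SE₂ = 9/√250 = 0.5692.
Independent samples, unequal variances: SE_diff = √(SE₁² + SE₂²) = √(0.90098064 + 0.32398864) = 1.1068.
t* = 2.602, so margin of error = 2.602 × 1.1068 = 2.8799.

2.880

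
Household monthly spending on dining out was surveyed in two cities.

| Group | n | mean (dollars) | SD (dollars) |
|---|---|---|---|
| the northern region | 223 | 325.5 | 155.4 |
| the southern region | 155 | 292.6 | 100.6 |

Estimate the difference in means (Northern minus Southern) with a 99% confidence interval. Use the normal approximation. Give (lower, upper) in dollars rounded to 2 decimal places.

(-1.04, 66.84)

Standard errors of each mean: 155.4/√223 = 10.4064 and 100.6/√155 = 8.0804.
SE(x̄₁ − x̄₂) = √(10.4064² + 8.0804²) = 13.1752 for independent samples with unequal variances.
With z* = 2.576, the margin is 2.576 × 13.1752 = 33.9393.
x̄₁ − x̄₂ = 325.5 − 292.6 = 32.9000; the interval is 32.9000 ± 33.9393 = (-1.04, 66.84).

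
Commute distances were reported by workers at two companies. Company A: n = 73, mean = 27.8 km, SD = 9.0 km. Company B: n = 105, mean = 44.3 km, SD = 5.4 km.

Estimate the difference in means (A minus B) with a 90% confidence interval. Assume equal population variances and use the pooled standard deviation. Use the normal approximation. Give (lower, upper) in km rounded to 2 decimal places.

Pooled variance s_p² = [72·9.0² + 104·5.4²] / (73+105−2) = 50.3673, so s_p = 7.0970.
SE_diff = s_p·√(1/n₁ + 1/n₂) = 7.0970·√(1/73 + 1/105) = 1.0815.
z* = 1.645; margin = 1.645 × 1.0815 = 1.7791.
Difference = 27.8 − 44.3 = -16.5000.
-16.5000 ± 1.7791 → (-18.28, -14.72).

(-18.28, -14.72)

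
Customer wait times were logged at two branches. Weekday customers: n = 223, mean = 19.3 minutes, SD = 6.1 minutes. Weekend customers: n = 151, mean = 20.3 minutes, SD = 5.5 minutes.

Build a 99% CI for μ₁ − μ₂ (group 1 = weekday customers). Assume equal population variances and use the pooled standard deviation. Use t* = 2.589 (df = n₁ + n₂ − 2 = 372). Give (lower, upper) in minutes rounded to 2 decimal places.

(-2.60, 0.60)

s_p = √[((n₁−1)s₁² + (n₂−1)s₂²)/(n₁+n₂−2)] = √[(222·6.1² + 150·5.5²)/372] = 5.8655.
SE = 5.8655·√(1/223 + 1/151) = 0.6182.
With t* = 2.589, margin = 2.589 × 0.6182 = 1.6005.
x̄₁ − x̄₂ = 19.3 − 20.3 = -1.0000; interval -1.0000 ± 1.6005 = (-2.60, 0.60).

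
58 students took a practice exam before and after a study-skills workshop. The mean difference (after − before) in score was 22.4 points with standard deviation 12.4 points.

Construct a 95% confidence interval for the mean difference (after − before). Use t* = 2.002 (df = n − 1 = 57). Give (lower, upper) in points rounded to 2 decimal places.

This is a matched-pairs design, so SE = s_d/√n = 12.4/√58 = 1.6282.
Margin = 2.002 × 1.6282 = 3.2597; the interval is 22.4 ± 3.2597 = (19.14, 25.66).

(19.14, 25.66)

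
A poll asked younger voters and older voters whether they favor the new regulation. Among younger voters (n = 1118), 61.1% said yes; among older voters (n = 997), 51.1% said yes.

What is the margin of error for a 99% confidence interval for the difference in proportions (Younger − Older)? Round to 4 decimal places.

Each SE is √(p̂(1−p̂)/n): √(0.6110·0.3890/1118) = 0.01458 and √(0.5110·0.4890/997) = 0.01583.
SE(p̂₁ − p̂₂) = √(SE₁² + SE₂²) = √(0.0002125764 + 0.0002505889) = 0.02152, since the two samples are independent.
At 99% confidence z* = 2.576; margin = 2.576 × 0.02152 = 0.05544.

0.0554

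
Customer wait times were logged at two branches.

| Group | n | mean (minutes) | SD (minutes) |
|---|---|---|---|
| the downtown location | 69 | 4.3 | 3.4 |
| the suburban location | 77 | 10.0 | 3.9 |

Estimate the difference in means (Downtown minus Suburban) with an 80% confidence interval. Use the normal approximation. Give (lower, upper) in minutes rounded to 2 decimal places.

Per-group SEs: s₁/√n₁ = 3.4/√69 = 0.4093, s₂/√n₂ = 3.9/√77 = 0.4444.
Unpooled SE of the difference: √(0.16752649 + 0.19749136) = 0.6042.
Margin of error = z* · SE = 1.282 × 0.6042 = 0.7746.
x̄₁ − x̄₂ = 4.3 − 10.0 = -5.7000.
CI: -5.7000 ± 0.7746 = (-6.47, -4.93).

(-6.47, -4.93)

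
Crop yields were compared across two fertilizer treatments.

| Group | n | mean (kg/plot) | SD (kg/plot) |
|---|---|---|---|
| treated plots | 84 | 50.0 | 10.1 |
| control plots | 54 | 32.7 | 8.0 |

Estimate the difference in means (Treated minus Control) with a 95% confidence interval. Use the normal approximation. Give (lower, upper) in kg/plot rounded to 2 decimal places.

Standard errors of each mean: 10.1/√84 = 1.1020 and 8.0/√54 = 1.0887.
SE(x̄₁ − x̄₂) = √(1.1020² + 1.0887²) = 1.5491 for independent samples with unequal variances.
With z* = 1.960, the margin is 1.960 × 1.5491 = 3.0362.
x̄₁ − x̄₂ = 50.0 − 32.7 = 17.3000; the interval is 17.3000 ± 3.0362 = (14.26, 20.34).

(14.26, 20.34)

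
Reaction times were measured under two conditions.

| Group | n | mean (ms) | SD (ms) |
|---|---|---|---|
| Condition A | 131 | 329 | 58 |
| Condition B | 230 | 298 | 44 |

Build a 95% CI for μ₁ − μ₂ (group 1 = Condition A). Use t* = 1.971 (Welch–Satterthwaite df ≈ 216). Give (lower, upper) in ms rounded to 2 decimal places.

(19.49, 42.51)

Standard errors of each mean: 58/√131 = 5.0675 and 44/√230 = 2.9013.
SE(x̄₁ − x̄₂) = √(5.0675² + 2.9013²) = 5.8393 for independent samples with unequal variances.
With t* = 1.971, the margin is 1.971 × 5.8393 = 11.5093.
x̄₁ − x̄₂ = 329 − 298 = 31.0000; the interval is 31.0000 ± 11.5093 = (19.49, 42.51).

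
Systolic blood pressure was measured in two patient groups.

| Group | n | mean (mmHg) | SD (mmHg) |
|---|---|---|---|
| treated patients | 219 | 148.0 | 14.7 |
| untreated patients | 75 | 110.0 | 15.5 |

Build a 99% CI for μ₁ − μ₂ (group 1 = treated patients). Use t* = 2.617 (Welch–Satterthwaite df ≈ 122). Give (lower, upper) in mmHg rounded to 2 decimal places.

(32.64, 43.36)

Per-group SEs: s₁/√n₁ = 14.7/√219 = 0.9933, s₂/√n₂ = 15.5/√75 = 1.7898.
Unpooled SE of the difference: √(0.98664489 + 3.20338404) = 2.0470.
Margin of error = t* · SE = 2.617 × 2.0470 = 5.3570.
x̄₁ − x̄₂ = 148.0 − 110.0 = 38.0000.
CI: 38.0000 ± 5.3570 = (32.64, 43.36).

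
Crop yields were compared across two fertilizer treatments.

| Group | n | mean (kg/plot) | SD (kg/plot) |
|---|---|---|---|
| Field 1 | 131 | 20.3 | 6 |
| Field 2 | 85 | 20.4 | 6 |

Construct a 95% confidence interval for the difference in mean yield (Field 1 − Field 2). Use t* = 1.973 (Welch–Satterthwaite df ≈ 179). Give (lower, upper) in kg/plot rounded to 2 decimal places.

Per-group SEs: s₁/√n₁ = 6/√131 = 0.5242, s₂/√n₂ = 6/√85 = 0.6508.
Unpooled SE of the difference: √(0.27478564 + 0.42354064) = 0.8357.
Margin of error = t* · SE = 1.973 × 0.8357 = 1.6488.
x̄₁ − x̄₂ = 20.3 − 20.4 = -0.1000.
CI: -0.1000 ± 1.6488 = (-1.75, 1.55).

(-1.75, 1.55)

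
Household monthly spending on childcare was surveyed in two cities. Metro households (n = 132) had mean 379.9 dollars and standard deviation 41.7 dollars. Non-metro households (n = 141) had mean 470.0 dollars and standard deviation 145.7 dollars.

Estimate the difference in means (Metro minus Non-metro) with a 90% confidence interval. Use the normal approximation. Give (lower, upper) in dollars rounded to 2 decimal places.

(-111.15, -69.05)

SE₁ = s₁/√n₁ = 41.7/√132 = 3.6295; SE₂ = 145.7/√141 = 12.2702.
Independent samples, unequal variances: SE_diff = √(SE₁² + SE₂²) = √(13.17327025 + 150.55780804) = 12.7957.
z* = 1.645, so margin of error = 1.645 × 12.7957 = 21.0489.
Difference in means = 379.9 − 470.0 = -90.1000.
-90.1000 ± 21.0489 → (-111.15, -69.05).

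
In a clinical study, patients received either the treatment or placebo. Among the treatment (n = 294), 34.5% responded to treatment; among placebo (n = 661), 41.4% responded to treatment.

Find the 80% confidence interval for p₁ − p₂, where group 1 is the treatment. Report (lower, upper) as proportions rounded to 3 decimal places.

(-0.112, -0.026)

The two standard errors are √(0.3450×0.6550/294) = 0.02772 and √(0.4140×0.5860/661) = 0.01916.
Because the samples are independent, SE_diff = √(0.02772² + 0.01916²) = 0.03370.
Using z* = 1.282 for 80%, ME = 1.282 × 0.03370 = 0.04320.
p̂₁ − p̂₂ = -0.0690; interval -0.0690 ± 0.04320 gives (-0.112, -0.026).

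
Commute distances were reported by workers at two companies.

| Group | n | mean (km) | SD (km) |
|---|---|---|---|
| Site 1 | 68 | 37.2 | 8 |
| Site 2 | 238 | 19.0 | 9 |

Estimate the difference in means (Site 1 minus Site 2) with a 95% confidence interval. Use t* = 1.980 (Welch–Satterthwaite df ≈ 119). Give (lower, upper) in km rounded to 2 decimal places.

Standard errors of each mean: 8/√68 = 0.9701 and 9/√238 = 0.5834.
SE(x̄₁ − x̄₂) = √(0.9701² + 0.5834²) = 1.1320 for independent samples with unequal variances.
With t* = 1.980, the margin is 1.980 × 1.1320 = 2.2414.
x̄₁ − x̄₂ = 37.2 − 19.0 = 18.2000; the interval is 18.2000 ± 2.2414 = (15.96, 20.44).

(15.96, 20.44)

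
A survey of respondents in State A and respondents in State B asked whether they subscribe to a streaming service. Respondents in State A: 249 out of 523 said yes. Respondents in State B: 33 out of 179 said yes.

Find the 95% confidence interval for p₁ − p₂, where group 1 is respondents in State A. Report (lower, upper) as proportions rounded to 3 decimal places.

First, p̂₁ = 249/523 = 0.4761; p̂₂ = 33/179 = 0.1844.
The two standard errors are √(0.4761×0.5239/523) = 0.02184 and √(0.1844×0.8156/179) = 0.02899.
Because the samples are independent, SE_diff = √(0.02184² + 0.02899²) = 0.03630.
Using z* = 1.960 for 95%, ME = 1.960 × 0.03630 = 0.07115.
p̂₁ − p̂₂ = 0.2917; interval 0.2917 ± 0.07115 gives (0.221, 0.363).

(0.221, 0.363)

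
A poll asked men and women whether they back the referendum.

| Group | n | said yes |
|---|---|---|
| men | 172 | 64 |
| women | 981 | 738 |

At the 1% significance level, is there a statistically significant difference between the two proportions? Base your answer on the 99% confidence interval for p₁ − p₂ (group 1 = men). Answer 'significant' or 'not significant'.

significant

Sample proportions: 64/172 = 0.3721, 738/981 = 0.7523.
Each SE is √(p̂(1−p̂)/n): √(0.3721·0.6279/172) = 0.03686 and √(0.7523·0.2477/981) = 0.01378.
SE(p̂₁ − p̂₂) = √(SE₁² + SE₂²) = √(0.0013586596 + 0.0001898884) = 0.03935, since the two samples are independent.
At 99% confidence z* = 2.576; margin = 2.576 × 0.03935 = 0.10137.
The difference is 0.3721 − 0.7523 = -0.3802, so the interval is -0.3802 ± 0.10137 = (-0.48157, -0.27883).
The interval (-0.48157, -0.27883) does not contain 0, so the difference is significant.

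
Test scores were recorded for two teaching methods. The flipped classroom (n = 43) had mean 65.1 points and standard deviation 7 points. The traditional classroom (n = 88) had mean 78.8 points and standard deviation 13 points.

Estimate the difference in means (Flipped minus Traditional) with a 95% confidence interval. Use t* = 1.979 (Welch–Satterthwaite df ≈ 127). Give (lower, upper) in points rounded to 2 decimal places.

(-17.16, -10.24)

Per-group SEs: s₁/√n₁ = 7/√43 = 1.0675, s₂/√n₂ = 13/√88 = 1.3858.
Unpooled SE of the difference: √(1.13955625 + 1.92044164) = 1.7493.
Margin of error = t* · SE = 1.979 × 1.7493 = 3.4619.
x̄₁ − x̄₂ = 65.1 − 78.8 = -13.7000.
CI: -13.7000 ± 3.4619 = (-17.16, -10.24).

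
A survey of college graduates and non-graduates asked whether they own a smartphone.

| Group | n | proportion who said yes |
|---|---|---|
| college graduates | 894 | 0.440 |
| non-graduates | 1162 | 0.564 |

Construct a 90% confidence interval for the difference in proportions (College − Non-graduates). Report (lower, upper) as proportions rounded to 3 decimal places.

(-0.160, -0.088)

Each SE is √(p̂(1−p̂)/n): √(0.4400·0.5600/894) = 0.01660 and √(0.5640·0.4360/1162) = 0.01455.
SE(p̂₁ − p̂₂) = √(SE₁² + SE₂²) = √(0.00027556 + 0.0002117025) = 0.02207, since the two samples are independent.
At 90% confidence z* = 1.645; margin = 1.645 × 0.02207 = 0.03631.
The difference is 0.4400 − 0.5640 = -0.1240, so the interval is -0.1240 ± 0.03631 = (-0.160, -0.088).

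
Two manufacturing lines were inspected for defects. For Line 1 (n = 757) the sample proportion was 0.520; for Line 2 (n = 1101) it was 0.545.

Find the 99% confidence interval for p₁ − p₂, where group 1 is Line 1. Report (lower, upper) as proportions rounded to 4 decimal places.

Each SE is √(p̂(1−p̂)/n): √(0.5200·0.4800/757) = 0.01816 and √(0.5450·0.4550/1101) = 0.01501.
SE(p̂₁ − p̂₂) = √(SE₁² + SE₂²) = √(0.0003297856 + 0.0002253001) = 0.02356, since the two samples are independent.
At 99% confidence z* = 2.576; margin = 2.576 × 0.02356 = 0.06069.
The difference is 0.5200 − 0.5450 = -0.0250, so the interval is -0.0250 ± 0.06069 = (-0.0857, 0.0357).

(-0.0857, 0.0357)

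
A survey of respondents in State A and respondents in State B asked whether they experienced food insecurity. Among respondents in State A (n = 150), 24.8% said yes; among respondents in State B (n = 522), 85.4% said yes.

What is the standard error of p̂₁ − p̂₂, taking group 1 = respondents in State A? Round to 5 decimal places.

Each SE is √(p̂(1−p̂)/n): √(0.2480·0.7520/150) = 0.03526 and √(0.8540·0.1460/522) = 0.01546.
SE(p̂₁ − p̂₂) = √(SE₁² + SE₂²) = √(0.0012432676 + 0.0002390116) = 0.03850, since the two samples are independent.

0.03850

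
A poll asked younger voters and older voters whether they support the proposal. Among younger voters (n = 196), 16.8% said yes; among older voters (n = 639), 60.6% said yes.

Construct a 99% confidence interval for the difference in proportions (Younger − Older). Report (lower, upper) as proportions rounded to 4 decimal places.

(-0.5229, -0.3531)

SE₁ = √(p̂₁(1−p̂₁)/n₁) = √(0.1680·0.8320/196) = 0.02670; SE₂ = √(0.6060·0.3940/639) = 0.01933.
Independent samples: SE of the difference = √(SE₁² + SE₂²) = √(0.00071289 + 0.0003736489) = 0.03296.
z* for 99% confidence is 2.576, so the margin of error is 2.576 × 0.03296 = 0.08490.
Point estimate p̂₁ − p̂₂ = 0.1680 − 0.6060 = -0.4380.
-0.4380 ± 0.08490 → (-0.5229, -0.3531).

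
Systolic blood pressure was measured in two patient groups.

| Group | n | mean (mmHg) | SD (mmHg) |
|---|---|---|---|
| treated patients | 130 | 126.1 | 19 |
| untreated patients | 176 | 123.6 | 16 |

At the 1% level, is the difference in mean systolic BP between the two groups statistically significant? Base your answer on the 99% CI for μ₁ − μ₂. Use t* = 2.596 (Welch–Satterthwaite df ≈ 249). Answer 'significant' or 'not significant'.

Standard errors of each mean: 19/√130 = 1.6664 and 16/√176 = 1.2060.
SE(x̄₁ − x̄₂) = √(1.6664² + 1.2060²) = 2.0570 for independent samples with unequal variances.
With t* = 2.596, the margin is 2.596 × 2.0570 = 5.3400.
x̄₁ − x̄₂ = 126.1 − 123.6 = 2.5000; the interval is 2.5000 ± 5.3400 = (-2.8400, 7.8400).
The interval (-2.8400, 7.8400) contains 0, so the difference is not significant.

not significant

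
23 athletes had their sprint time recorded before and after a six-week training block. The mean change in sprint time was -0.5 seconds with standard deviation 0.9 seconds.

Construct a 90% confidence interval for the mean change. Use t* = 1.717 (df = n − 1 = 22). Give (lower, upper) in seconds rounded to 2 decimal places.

(-0.82, -0.18)

Paired design: SE = s_d/√n = 0.9/√23 = 0.1877.
t* = 1.717; margin of error = 1.717 × 0.1877 = 0.3223.
-0.5 ± 0.3223 → (-0.82, -0.18).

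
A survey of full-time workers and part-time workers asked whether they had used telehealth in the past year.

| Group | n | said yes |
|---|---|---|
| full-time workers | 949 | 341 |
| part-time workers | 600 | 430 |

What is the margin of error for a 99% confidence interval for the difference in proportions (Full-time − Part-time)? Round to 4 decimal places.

p̂₁ = 341/949 = 0.3593 and p̂₂ = 430/600 = 0.7167.
SE₁ = √(p̂₁(1−p̂₁)/n₁) = √(0.3593·0.6407/949) = 0.01557; SE₂ = √(0.7167·0.2833/600) = 0.01840.
Independent samples: SE of the difference = √(SE₁² + SE₂²) = √(0.0002424249 + 0.00033856) = 0.02410.
z* for 99% confidence is 2.576, so the margin of error is 2.576 × 0.02410 = 0.06208.

0.0621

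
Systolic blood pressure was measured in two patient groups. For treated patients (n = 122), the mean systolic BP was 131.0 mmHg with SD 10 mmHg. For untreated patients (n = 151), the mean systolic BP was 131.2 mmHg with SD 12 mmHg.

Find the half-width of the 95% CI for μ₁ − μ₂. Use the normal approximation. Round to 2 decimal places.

SE₁ = s₁/√n₁ = 10/√122 = 0.9054; SE₂ = 12/√151 = 0.9765.
Independent samples, unequal variances: SE_diff = √(SE₁² + SE₂²) = √(0.81974916 + 0.95355225) = 1.3317.
z* = 1.960, so margin of error = 1.960 × 1.3317 = 2.6101.

2.61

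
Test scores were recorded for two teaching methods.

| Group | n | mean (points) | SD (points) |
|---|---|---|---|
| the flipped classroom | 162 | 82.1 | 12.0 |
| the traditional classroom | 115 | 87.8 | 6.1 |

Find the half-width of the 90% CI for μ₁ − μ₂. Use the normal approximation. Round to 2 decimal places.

Standard errors of each mean: 12.0/√162 = 0.9428 and 6.1/√115 = 0.5688.
SE(x̄₁ − x̄₂) = √(0.9428² + 0.5688²) = 1.1011 for independent samples with unequal variances.
With z* = 1.645, the margin is 1.645 × 1.1011 = 1.8113.

1.81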